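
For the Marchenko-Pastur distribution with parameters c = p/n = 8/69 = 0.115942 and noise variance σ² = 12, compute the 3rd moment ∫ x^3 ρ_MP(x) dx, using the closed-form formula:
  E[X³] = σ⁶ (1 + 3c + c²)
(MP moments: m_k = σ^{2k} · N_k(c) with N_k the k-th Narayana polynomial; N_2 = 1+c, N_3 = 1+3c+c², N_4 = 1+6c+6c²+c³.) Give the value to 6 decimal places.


E[X³] = σ⁶ (1 + 3c + c²) (third MP moment). With σ² = 12 (so σ⁶ = 1728) and c = 8/69 = 0.115942: E[X³] = 1728 · (1 + 3·0.115942 + (0.115942)²) = 1728 · 1.361269.

So E[X^3] = 2352.272212.


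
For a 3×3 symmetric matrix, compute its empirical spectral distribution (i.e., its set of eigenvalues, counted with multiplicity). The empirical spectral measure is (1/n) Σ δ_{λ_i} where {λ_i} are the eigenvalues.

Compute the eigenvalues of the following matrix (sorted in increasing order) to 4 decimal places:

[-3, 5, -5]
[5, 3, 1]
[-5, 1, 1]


Since M is real symmetric, all three eigenvalues are real; they are the roots of det(λI − M) = λ³ − (tr M) λ² + s λ − det M, where s is the sum of the principal 2×2 minors.
tr M = -3 + 3 + 1 = 1.
s = ((-3)·3 − 5²) + ((-3)·1 − (-5)²) + (3·1 − 1²) = -34 + (-28) + 2 = -60.
det M (expand along row 1) = (-3)·2 − 5·10 + (-5)·20 = -156.
Characteristic polynomial: λ³ − λ² − 60λ + 156 = 0.
Substitute λ = y + (tr M)/3 = y + 0.333333 to remove the quadratic term: y³ + p·y + q = 0 with p = s − (tr M)²/3 = -60.333333 and q = −2(tr M)³/27 + (tr M)·s/3 − det M = 135.925926.
Three real roots ⇒ use the trigonometric (Viète) form: r = 2√(−p/3) = 8.969083, φ = arccos(3q/(p·r)) = arccos(-0.753561) = 2.424258 rad.
y_k = r·cos(φ/3 − 2πk/3) for k = 0, 1, 2 gives y = 6.196591, 2.517311, -8.713901.
λ_k = y_k + 0.333333 gives λ = 6.5299, 2.8506, -8.3806 (check: the sum is 1.0000 = tr M).

Eigenvalues sorted in increasing order: [-8.3806, 2.8506, 6.5299].


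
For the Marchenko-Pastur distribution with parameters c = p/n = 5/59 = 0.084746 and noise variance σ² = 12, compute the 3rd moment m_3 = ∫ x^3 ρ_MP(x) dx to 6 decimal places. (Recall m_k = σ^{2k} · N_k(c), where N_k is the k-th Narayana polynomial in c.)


E[X³] = σ⁶ (1 + 3c + c²) (third MP moment). With σ² = 12 (so σ⁶ = 1728) and c = 5/59 = 0.084746: E[X³] = 1728 · (1 + 3·0.084746 + (0.084746)²) = 1728 · 1.261419.

So E[X^3] = 2179.732261.


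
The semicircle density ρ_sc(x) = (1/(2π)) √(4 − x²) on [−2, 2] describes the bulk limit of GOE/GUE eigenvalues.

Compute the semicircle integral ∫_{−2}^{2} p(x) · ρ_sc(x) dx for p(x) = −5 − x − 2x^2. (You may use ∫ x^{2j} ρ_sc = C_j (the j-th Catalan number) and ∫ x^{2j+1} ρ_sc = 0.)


Write p(x) = Σ a_i x^i, split into monomials and integrate each against ρ_sc separately.
Using ∫ x^{2j} ρ_sc = C_j = (1/(j+1)) C(2j, j) (Catalan numbers) and ∫ x^{2j+1} ρ_sc = 0 (odd monomials vanish by symmetry):
  i = 0 (even): a_0 · C_{0} = -5 · 1 = -5
  i = 1 (odd): ∫ x^1 ρ_sc = 0 (vanishes)
  i = 2 (even): a_2 · C_{1} = -2 · 1 = -2

Summing the contributions: ∫_{−2}^{2} p(x) ρ_sc(x) dx = (-5) + (-2) = -7.


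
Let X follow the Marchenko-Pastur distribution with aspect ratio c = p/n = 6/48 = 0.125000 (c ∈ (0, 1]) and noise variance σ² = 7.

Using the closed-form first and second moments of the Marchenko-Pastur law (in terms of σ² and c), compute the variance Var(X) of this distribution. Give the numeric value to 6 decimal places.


Recall the MP moments m_1 = E[X] = σ² and m_2 = E[X²] = σ⁴ (1 + c).
m_1 = E[X] = σ² = 7, so m_1² = 49.
m_2 = E[X²] = σ⁴ (1 + c) = 49 · (1 + 0.125000) = 49 · 1.125000 = 55.125000.
(Note m_2 − m_1² simplifies to c · σ⁴ = 0.125000 · 49.)

Var(X) = m_2 − m_1² = 55.125000 − 49 = 6.125000.


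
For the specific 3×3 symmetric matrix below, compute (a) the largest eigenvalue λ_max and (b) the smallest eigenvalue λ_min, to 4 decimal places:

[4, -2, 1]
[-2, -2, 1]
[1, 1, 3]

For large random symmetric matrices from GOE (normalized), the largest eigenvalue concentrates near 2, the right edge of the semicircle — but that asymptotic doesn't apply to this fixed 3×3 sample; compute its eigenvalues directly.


Since M is real symmetric, all three eigenvalues are real; they are the roots of det(λI − M) = λ³ − (tr M) λ² + s λ − det M, where s is the sum of the principal 2×2 minors.
tr M = 4 + (-2) + 3 = 5.
s = (4·(-2) − (-2)²) + (4·3 − 1²) + ((-2)·3 − 1²) = -12 + 11 + (-7) = -8.
det M (expand along row 1) = 4·(-7) − (-2)·(-7) + 1·0 = -42.
Characteristic polynomial: λ³ − 5λ² − 8λ + 42 = 0.
Substitute λ = y + (tr M)/3 = y + 1.666667 to remove the quadratic term: y³ + p·y + q = 0 with p = s − (tr M)²/3 = -16.333333 and q = −2(tr M)³/27 + (tr M)·s/3 − det M = 19.407407.
Three real roots ⇒ use the trigonometric (Viète) form: r = 2√(−p/3) = 4.666667, φ = arccos(3q/(p·r)) = arccos(-0.763848) = 2.440051 rad.
y_k = r·cos(φ/3 − 2πk/3) for k = 0, 1, 2 gives y = 3.206317, 1.333333, -4.539650.
λ_k = y_k + 1.666667 gives λ = 4.8730, 3.0000, -2.8730 (check: the sum is 5.0000 = tr M).

Hence λ_max = 4.8730 and λ_min = -2.8730.


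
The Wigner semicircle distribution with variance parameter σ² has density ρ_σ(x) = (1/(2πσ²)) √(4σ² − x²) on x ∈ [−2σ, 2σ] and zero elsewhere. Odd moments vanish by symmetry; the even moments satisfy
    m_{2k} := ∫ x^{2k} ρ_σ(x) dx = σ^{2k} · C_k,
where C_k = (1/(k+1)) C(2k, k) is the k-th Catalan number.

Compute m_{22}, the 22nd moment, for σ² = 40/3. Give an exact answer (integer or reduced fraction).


By the scaled semicircle moment identity, m_{2k} = σ^{2k} · C_k with k = 11.
C_11 = (1/(k+1)) · C(2k, k) = (1/12) · C(22, 11) = (1/12) · 705432 = 58786.
σ^{2k} = (σ²)^k = (40/3)^11 = 419430400000000000/177147.

Therefore m_{22} = σ^{22} · C_11 = (419430400000000000/177147) · 58786 = 24656635494400000000000/177147.


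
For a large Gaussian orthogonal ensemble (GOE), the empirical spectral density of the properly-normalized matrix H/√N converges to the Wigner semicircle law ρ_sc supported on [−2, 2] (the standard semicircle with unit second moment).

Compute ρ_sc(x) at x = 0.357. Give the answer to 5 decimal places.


ρ_sc(x) = (1/(2π)) √(4 − x²). With x = 0.357:
  4 − x² = 4 − (0.357)² = 4 − 0.127449 = 3.872551.
  √(4 − x²) = 1.967880.
  1/(2π) = 0.159155.
  ρ_sc(0.357) = 0.159155 · 1.967880 = 0.313198.

Rounded to 5 decimal places: ρ_sc(0.357) ≈ 0.31320.


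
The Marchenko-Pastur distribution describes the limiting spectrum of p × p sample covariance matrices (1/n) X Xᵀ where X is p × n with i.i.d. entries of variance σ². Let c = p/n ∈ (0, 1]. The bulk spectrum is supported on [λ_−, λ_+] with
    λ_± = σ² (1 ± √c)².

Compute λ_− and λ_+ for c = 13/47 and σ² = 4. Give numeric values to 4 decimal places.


c = 13/47 = 0.276596; √c = 0.525924.
λ_− = σ² (1 − √c)² = 4 · (1 − 0.525924)² = 4 · (0.474076)² = 0.898993.
λ_+ = σ² (1 + √c)² = 4 · (1 + 0.525924)² = 4 · (1.525924)² = 9.313773.

Rounded to 4 decimal places: λ_− ≈ 0.8990, λ_+ ≈ 9.3138.


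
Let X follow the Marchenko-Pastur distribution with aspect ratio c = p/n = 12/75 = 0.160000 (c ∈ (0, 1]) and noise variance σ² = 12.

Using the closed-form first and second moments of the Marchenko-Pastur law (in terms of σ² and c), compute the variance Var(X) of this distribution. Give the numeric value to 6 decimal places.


Recall the MP moments m_1 = E[X] = σ² and m_2 = E[X²] = σ⁴ (1 + c).
m_1 = E[X] = σ² = 12, so m_1² = 144.
m_2 = E[X²] = σ⁴ (1 + c) = 144 · (1 + 0.160000) = 144 · 1.160000 = 167.040000.
(Note m_2 − m_1² simplifies to c · σ⁴ = 0.160000 · 144.)

Var(X) = m_2 − m_1² = 167.040000 − 144 = 23.040000.


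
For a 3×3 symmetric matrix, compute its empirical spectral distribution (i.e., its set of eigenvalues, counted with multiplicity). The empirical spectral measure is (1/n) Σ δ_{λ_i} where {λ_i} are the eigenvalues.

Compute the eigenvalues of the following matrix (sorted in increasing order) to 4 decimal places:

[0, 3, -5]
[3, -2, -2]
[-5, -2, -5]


Since M is real symmetric, all three eigenvalues are real; they are the roots of det(λI − M) = λ³ − (tr M) λ² + s λ − det M, where s is the sum of the principal 2×2 minors.
tr M = 0 + (-2) + (-5) = -7.
s = (0·(-2) − 3²) + (0·(-5) − (-5)²) + ((-2)·(-5) − (-2)²) = -9 + (-25) + 6 = -28.
det M (expand along row 1) = 0·6 − 3·(-25) + (-5)·(-16) = 155.
Characteristic polynomial: λ³ + 7λ² − 28λ − 155 = 0.
Substitute λ = y + (tr M)/3 = y − 2.333333 to remove the quadratic term: y³ + p·y + q = 0 with p = s − (tr M)²/3 = -44.333333 and q = −2(tr M)³/27 + (tr M)·s/3 − det M = -64.259259.
Three real roots ⇒ use the trigonometric (Viète) form: r = 2√(−p/3) = 7.688375, φ = arccos(3q/(p·r)) = arccos(0.565577) = 0.969663 rad.
y_k = r·cos(φ/3 − 2πk/3) for k = 0, 1, 2 gives y = 7.290250, -1.530290, -5.759960.
λ_k = y_k − 2.333333 gives λ = 4.9569, -3.8636, -8.0933 (check: the sum is -7.0000 = tr M).

Eigenvalues sorted in increasing order: [-8.0933, -3.8636, 4.9569].


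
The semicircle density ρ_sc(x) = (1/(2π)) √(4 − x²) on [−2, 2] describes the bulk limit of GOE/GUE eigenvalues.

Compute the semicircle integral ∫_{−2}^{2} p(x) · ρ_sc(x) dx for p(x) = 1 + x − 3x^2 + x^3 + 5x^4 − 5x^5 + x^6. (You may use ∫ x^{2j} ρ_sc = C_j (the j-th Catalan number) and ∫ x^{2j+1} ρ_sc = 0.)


Write p(x) = Σ a_i x^i, split into monomials and integrate each against ρ_sc separately.
Using ∫ x^{2j} ρ_sc = C_j = (1/(j+1)) C(2j, j) (Catalan numbers) and ∫ x^{2j+1} ρ_sc = 0 (odd monomials vanish by symmetry):
  i = 0 (even): a_0 · C_{0} = 1 · 1 = 1
  i = 1 (odd): ∫ x^1 ρ_sc = 0 (vanishes)
  i = 2 (even): a_2 · C_{1} = -3 · 1 = -3
  i = 3 (odd): ∫ x^3 ρ_sc = 0 (vanishes)
  i = 4 (even): a_4 · C_{2} = 5 · 2 = 10
  i = 5 (odd): ∫ x^5 ρ_sc = 0 (vanishes)
  i = 6 (even): a_6 · C_{3} = 1 · 5 = 5

Summing the contributions: ∫_{−2}^{2} p(x) ρ_sc(x) dx = 1 + (-3) + 10 + 5 = 13.


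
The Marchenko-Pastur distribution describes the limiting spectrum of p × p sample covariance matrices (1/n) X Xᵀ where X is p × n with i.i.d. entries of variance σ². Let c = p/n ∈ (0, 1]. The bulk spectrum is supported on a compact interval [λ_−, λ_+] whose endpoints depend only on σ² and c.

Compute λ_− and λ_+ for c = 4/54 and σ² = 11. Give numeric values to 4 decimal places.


c = 4/54 = 0.074074; √c = 0.272166.
λ_− = σ² (1 − √c)² = 11 · (1 − 0.272166)² = 11 · (0.727834)² = 5.827173.
λ_+ = σ² (1 + √c)² = 11 · (1 + 0.272166)² = 11 · (1.272166)² = 17.802456.

Rounded to 4 decimal places: λ_− ≈ 5.8272, λ_+ ≈ 17.8025.


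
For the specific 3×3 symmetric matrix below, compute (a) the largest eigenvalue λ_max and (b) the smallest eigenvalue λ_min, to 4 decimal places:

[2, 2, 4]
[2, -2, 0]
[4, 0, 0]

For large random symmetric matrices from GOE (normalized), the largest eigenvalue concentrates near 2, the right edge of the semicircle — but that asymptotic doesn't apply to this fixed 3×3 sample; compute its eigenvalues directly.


Since M is real symmetric, all three eigenvalues are real; they are the roots of det(λI − M) = λ³ − (tr M) λ² + s λ − det M, where s is the sum of the principal 2×2 minors.
tr M = 2 + (-2) + 0 = 0.
s = (2·(-2) − 2²) + (2·0 − 4²) + ((-2)·0 − 0²) = -8 + (-16) + 0 = -24.
det M (expand along row 1) = 2·0 − 2·0 + 4·8 = 32.
Characteristic polynomial: λ³ − 24λ − 32 = 0.
Substitute λ = y + (tr M)/3 = y + 0.000000 to remove the quadratic term: y³ + p·y + q = 0 with p = s − (tr M)²/3 = -24.000000 and q = −2(tr M)³/27 + (tr M)·s/3 − det M = -32.000000.
Three real roots ⇒ use the trigonometric (Viète) form: r = 2√(−p/3) = 5.656854, φ = arccos(3q/(p·r)) = arccos(0.707107) = 0.785398 rad.
y_k = r·cos(φ/3 − 2πk/3) for k = 0, 1, 2 gives y = 5.464102, -1.464102, -4.000000.
λ_k = y_k + 0.000000 gives λ = 5.4641, -1.4641, -4.0000 (check: the sum is 0.0000 = tr M).

Hence λ_max = 5.4641 and λ_min = -4.0000.


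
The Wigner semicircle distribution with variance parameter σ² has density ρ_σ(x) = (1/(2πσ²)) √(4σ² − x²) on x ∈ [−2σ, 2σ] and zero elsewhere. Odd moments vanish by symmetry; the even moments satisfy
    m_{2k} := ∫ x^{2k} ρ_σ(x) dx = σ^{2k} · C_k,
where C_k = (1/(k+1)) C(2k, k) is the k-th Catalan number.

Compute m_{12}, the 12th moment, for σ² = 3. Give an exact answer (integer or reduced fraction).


By the scaled semicircle moment identity, m_{2k} = σ^{2k} · C_k with k = 6.
C_6 = (1/(k+1)) · C(2k, k) = (1/7) · C(12, 6) = (1/7) · 924 = 132.
σ^{2k} = (σ²)^k = (3)^6 = 729.

Therefore m_{12} = σ^{12} · C_6 = 729 · 132 = 96228.


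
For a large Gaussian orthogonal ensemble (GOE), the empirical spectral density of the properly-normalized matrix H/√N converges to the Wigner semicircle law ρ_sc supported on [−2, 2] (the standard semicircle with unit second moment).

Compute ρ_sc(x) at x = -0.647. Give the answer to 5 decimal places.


ρ_sc(x) = (1/(2π)) √(4 − x²). With x = -0.647:
  4 − x² = 4 − (-0.647)² = 4 − 0.418609 = 3.581391.
  √(4 − x²) = 1.892456.
  1/(2π) = 0.159155.
  ρ_sc(-0.647) = 0.159155 · 1.892456 = 0.301194.

Rounded to 5 decimal places: ρ_sc(-0.647) ≈ 0.30119.


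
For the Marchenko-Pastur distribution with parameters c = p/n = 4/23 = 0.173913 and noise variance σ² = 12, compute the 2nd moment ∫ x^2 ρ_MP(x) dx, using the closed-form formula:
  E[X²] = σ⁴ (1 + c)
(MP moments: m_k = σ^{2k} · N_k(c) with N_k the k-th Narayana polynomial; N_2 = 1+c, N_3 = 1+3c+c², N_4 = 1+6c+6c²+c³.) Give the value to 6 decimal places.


E[X²] = σ⁴ (1 + c) (second MP moment). With σ² = 12 (so σ⁴ = 144) and c = 4/23 = 0.173913: E[X²] = 144 · (1 + 0.173913) = 144 · 1.173913.

So E[X^2] = 169.043478.


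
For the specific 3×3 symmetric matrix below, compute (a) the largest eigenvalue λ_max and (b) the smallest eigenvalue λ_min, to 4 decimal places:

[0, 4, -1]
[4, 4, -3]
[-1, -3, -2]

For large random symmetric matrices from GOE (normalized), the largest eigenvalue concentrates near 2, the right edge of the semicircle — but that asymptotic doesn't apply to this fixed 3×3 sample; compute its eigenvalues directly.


Since M is real symmetric, all three eigenvalues are real; they are the roots of det(λI − M) = λ³ − (tr M) λ² + s λ − det M, where s is the sum of the principal 2×2 minors.
tr M = 0 + 4 + (-2) = 2.
s = (0·4 − 4²) + (0·(-2) − (-1)²) + (4·(-2) − (-3)²) = -16 + (-1) + (-17) = -34.
det M (expand along row 1) = 0·(-17) − 4·(-11) + (-1)·(-8) = 52.
Characteristic polynomial: λ³ − 2λ² − 34λ − 52 = 0.
Substitute λ = y + (tr M)/3 = y + 0.666667 to remove the quadratic term: y³ + p·y + q = 0 with p = s − (tr M)²/3 = -35.333333 and q = −2(tr M)³/27 + (tr M)·s/3 − det M = -75.259259.
Three real roots ⇒ use the trigonometric (Viète) form: r = 2√(−p/3) = 6.863753, φ = arccos(3q/(p·r)) = arccos(0.930968) = 0.373740 rad.
y_k = r·cos(φ/3 − 2πk/3) for k = 0, 1, 2 gives y = 6.810559, -2.666667, -4.143892.
λ_k = y_k + 0.666667 gives λ = 7.4772, -2.0000, -3.4772 (check: the sum is 2.0000 = tr M).

Hence λ_max = 7.4772 and λ_min = -3.4772.


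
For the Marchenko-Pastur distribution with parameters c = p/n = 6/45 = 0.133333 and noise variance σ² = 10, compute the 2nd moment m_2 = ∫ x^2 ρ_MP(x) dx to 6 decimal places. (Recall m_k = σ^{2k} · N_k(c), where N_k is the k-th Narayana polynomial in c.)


E[X²] = σ⁴ (1 + c) (second MP moment). With σ² = 10 (so σ⁴ = 100) and c = 6/45 = 0.133333: E[X²] = 100 · (1 + 0.133333) = 100 · 1.133333.

So E[X^2] = 113.333333.


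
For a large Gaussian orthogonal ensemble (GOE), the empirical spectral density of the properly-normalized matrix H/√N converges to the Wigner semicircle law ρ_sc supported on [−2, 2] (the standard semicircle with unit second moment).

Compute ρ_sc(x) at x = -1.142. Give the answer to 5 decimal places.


ρ_sc(x) = (1/(2π)) √(4 − x²). With x = -1.142:
  4 − x² = 4 − (-1.142)² = 4 − 1.304164 = 2.695836.
  √(4 − x²) = 1.641900.
  1/(2π) = 0.159155.
  ρ_sc(-1.142) = 0.159155 · 1.641900 = 0.261317.

Rounded to 5 decimal places: ρ_sc(-1.142) ≈ 0.26132.


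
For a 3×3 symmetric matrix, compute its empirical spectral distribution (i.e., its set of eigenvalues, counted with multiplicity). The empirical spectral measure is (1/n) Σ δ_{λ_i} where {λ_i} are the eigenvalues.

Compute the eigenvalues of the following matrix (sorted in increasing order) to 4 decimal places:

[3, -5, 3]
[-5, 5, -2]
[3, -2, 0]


Since M is real symmetric, all three eigenvalues are real; they are the roots of det(λI − M) = λ³ − (tr M) λ² + s λ − det M, where s is the sum of the principal 2×2 minors.
tr M = 3 + 5 + 0 = 8.
s = (3·5 − (-5)²) + (3·0 − 3²) + (5·0 − (-2)²) = -10 + (-9) + (-4) = -23.
det M (expand along row 1) = 3·(-4) − (-5)·6 + 3·(-5) = 3.
Characteristic polynomial: λ³ − 8λ² − 23λ − 3 = 0.
Substitute λ = y + (tr M)/3 = y + 2.666667 to remove the quadratic term: y³ + p·y + q = 0 with p = s − (tr M)²/3 = -44.333333 and q = −2(tr M)³/27 + (tr M)·s/3 − det M = -102.259259.
Three real roots ⇒ use the trigonometric (Viète) form: r = 2√(−p/3) = 7.688375, φ = arccos(3q/(p·r)) = arccos(0.900034) = 0.450949 rad.
y_k = r·cos(φ/3 − 2πk/3) for k = 0, 1, 2 gives y = 7.601679, -2.803750, -4.797929.
λ_k = y_k + 2.666667 gives λ = 10.2683, -0.1371, -2.1313 (check: the sum is 8.0000 = tr M).

Eigenvalues sorted in increasing order: [-2.1313, -0.1371, 10.2683].


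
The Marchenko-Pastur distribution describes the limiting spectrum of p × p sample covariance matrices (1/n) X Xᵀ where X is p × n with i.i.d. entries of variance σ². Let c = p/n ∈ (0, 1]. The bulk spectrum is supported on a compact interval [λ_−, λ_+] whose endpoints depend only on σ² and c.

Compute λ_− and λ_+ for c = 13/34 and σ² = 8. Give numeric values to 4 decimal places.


c = 13/34 = 0.382353; √c = 0.618347.
λ_− = σ² (1 − √c)² = 8 · (1 − 0.618347)² = 8 · (0.381653)² = 1.165272.
λ_+ = σ² (1 + √c)² = 8 · (1 + 0.618347)² = 8 · (1.618347)² = 20.952375.

Rounded to 4 decimal places: λ_− ≈ 1.1653, λ_+ ≈ 20.9524.


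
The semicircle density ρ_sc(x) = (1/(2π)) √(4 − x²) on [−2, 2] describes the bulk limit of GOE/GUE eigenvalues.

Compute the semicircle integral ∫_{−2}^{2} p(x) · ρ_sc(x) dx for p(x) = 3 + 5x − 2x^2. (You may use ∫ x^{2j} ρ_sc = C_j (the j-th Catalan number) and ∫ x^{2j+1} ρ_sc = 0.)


Write p(x) = Σ a_i x^i, split into monomials and integrate each against ρ_sc separately.
Using ∫ x^{2j} ρ_sc = C_j = (1/(j+1)) C(2j, j) (Catalan numbers) and ∫ x^{2j+1} ρ_sc = 0 (odd monomials vanish by symmetry):
  i = 0 (even): a_0 · C_{0} = 3 · 1 = 3
  i = 1 (odd): ∫ x^1 ρ_sc = 0 (vanishes)
  i = 2 (even): a_2 · C_{1} = -2 · 1 = -2

Summing the contributions: ∫_{−2}^{2} p(x) ρ_sc(x) dx = 3 + (-2) = 1.


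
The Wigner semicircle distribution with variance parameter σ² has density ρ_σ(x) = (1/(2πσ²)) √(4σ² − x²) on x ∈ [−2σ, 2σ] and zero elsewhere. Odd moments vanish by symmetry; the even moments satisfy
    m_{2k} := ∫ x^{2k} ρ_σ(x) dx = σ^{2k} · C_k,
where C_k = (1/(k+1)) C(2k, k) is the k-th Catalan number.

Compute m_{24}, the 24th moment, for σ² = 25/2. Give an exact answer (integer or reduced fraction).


By the scaled semicircle moment identity, m_{2k} = σ^{2k} · C_k with k = 12.
C_12 = (1/(k+1)) · C(2k, k) = (1/13) · C(24, 12) = (1/13) · 2704156 = 208012.
σ^{2k} = (σ²)^k = (25/2)^12 = 59604644775390625/4096.

Therefore m_{24} = σ^{24} · C_12 = (59604644775390625/4096) · 208012 = 3099620342254638671875/1024.


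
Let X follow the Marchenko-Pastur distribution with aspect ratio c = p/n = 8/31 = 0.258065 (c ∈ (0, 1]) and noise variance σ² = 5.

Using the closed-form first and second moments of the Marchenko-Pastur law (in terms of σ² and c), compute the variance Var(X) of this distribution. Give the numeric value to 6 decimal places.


Recall the MP moments m_1 = E[X] = σ² and m_2 = E[X²] = σ⁴ (1 + c).
m_1 = E[X] = σ² = 5, so m_1² = 25.
m_2 = E[X²] = σ⁴ (1 + c) = 25 · (1 + 0.258065) = 25 · 1.258065 = 31.451613.
(Note m_2 − m_1² simplifies to c · σ⁴ = 0.258065 · 25.)

Var(X) = m_2 − m_1² = 31.451613 − 25 = 6.451613.


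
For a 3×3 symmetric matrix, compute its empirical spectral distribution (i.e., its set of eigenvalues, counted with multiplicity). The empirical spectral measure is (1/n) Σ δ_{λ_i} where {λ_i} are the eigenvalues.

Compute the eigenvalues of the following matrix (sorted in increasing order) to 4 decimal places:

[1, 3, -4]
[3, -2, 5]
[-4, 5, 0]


Since M is real symmetric, all three eigenvalues are real; they are the roots of det(λI − M) = λ³ − (tr M) λ² + s λ − det M, where s is the sum of the principal 2×2 minors.
tr M = 1 + (-2) + 0 = -1.
s = (1·(-2) − 3²) + (1·0 − (-4)²) + ((-2)·0 − 5²) = -11 + (-16) + (-25) = -52.
det M (expand along row 1) = 1·(-25) − 3·20 + (-4)·7 = -113.
Characteristic polynomial: λ³ + λ² − 52λ + 113 = 0.
Substitute λ = y + (tr M)/3 = y − 0.333333 to remove the quadratic term: y³ + p·y + q = 0 with p = s − (tr M)²/3 = -52.333333 and q = −2(tr M)³/27 + (tr M)·s/3 − det M = 130.407407.
Three real roots ⇒ use the trigonometric (Viète) form: r = 2√(−p/3) = 8.353309, φ = arccos(3q/(p·r)) = arccos(-0.894925) = 2.679059 rad.
y_k = r·cos(φ/3 − 2πk/3) for k = 0, 1, 2 gives y = 5.238048, 3.016175, -8.254223.
λ_k = y_k − 0.333333 gives λ = 4.9047, 2.6828, -8.5876 (check: the sum is -1.0000 = tr M).

Eigenvalues sorted in increasing order: [-8.5876, 2.6828, 4.9047].


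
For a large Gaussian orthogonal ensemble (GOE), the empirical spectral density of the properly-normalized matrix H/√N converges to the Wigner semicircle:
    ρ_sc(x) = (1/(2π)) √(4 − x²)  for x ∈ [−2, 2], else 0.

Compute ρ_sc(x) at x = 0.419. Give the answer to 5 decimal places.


ρ_sc(x) = (1/(2π)) √(4 − x²). With x = 0.419:
  4 − x² = 4 − (0.419)² = 4 − 0.175561 = 3.824439.
  √(4 − x²) = 1.955617.
  1/(2π) = 0.159155.
  ρ_sc(0.419) = 0.159155 · 1.955617 = 0.311246.

Rounded to 5 decimal places: ρ_sc(0.419) ≈ 0.31125.


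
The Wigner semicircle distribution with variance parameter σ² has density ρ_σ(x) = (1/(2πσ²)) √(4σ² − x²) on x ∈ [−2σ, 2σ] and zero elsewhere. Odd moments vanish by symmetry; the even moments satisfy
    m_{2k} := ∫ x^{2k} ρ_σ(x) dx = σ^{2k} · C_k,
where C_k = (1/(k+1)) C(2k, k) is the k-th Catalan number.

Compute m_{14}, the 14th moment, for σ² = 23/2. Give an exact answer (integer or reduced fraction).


By the scaled semicircle moment identity, m_{2k} = σ^{2k} · C_k with k = 7.
C_7 = (1/(k+1)) · C(2k, k) = (1/8) · C(14, 7) = (1/8) · 3432 = 429.
σ^{2k} = (σ²)^k = (23/2)^7 = 3404825447/128.

Therefore m_{14} = σ^{14} · C_7 = (3404825447/128) · 429 = 1460670116763/128.


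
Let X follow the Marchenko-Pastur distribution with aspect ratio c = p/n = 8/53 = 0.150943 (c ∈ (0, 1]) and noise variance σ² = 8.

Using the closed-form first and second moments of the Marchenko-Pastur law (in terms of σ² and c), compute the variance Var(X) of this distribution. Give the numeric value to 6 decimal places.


Recall the MP moments m_1 = E[X] = σ² and m_2 = E[X²] = σ⁴ (1 + c).
m_1 = E[X] = σ² = 8, so m_1² = 64.
m_2 = E[X²] = σ⁴ (1 + c) = 64 · (1 + 0.150943) = 64 · 1.150943 = 73.660377.
(Note m_2 − m_1² simplifies to c · σ⁴ = 0.150943 · 64.)

Var(X) = m_2 − m_1² = 73.660377 − 64 = 9.660377.


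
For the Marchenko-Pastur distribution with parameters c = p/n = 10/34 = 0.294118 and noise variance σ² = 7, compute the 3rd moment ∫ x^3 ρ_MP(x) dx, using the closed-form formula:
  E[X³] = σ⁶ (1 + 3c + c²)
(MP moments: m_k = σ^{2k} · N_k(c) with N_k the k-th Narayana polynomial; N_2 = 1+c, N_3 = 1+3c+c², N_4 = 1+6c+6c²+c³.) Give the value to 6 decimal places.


E[X³] = σ⁶ (1 + 3c + c²) (third MP moment). With σ² = 7 (so σ⁶ = 343) and c = 10/34 = 0.294118: E[X³] = 343 · (1 + 3·0.294118 + (0.294118)²) = 343 · 1.968858.

So E[X^3] = 675.318339.


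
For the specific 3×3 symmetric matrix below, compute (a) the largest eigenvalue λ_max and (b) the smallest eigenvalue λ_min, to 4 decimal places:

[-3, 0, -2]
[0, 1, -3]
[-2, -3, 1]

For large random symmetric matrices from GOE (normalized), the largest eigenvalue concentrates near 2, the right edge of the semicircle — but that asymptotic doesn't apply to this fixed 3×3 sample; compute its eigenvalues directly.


Since M is real symmetric, all three eigenvalues are real; they are the roots of det(λI − M) = λ³ − (tr M) λ² + s λ − det M, where s is the sum of the principal 2×2 minors.
tr M = -3 + 1 + 1 = -1.
s = ((-3)·1 − 0²) + ((-3)·1 − (-2)²) + (1·1 − (-3)²) = -3 + (-7) + (-8) = -18.
det M (expand along row 1) = (-3)·(-8) − 0·(-6) + (-2)·2 = 20.
Characteristic polynomial: λ³ + λ² − 18λ − 20 = 0.
Substitute λ = y + (tr M)/3 = y − 0.333333 to remove the quadratic term: y³ + p·y + q = 0 with p = s − (tr M)²/3 = -18.333333 and q = −2(tr M)³/27 + (tr M)·s/3 − det M = -13.925926.
Three real roots ⇒ use the trigonometric (Viète) form: r = 2√(−p/3) = 4.944132, φ = arccos(3q/(p·r)) = arccos(0.460908) = 1.091779 rad.
y_k = r·cos(φ/3 − 2πk/3) for k = 0, 1, 2 gives y = 4.620324, -0.786092, -3.834232.
λ_k = y_k − 0.333333 gives λ = 4.2870, -1.1194, -4.1676 (check: the sum is -1.0000 = tr M).

Hence λ_max = 4.2870 and λ_min = -4.1676.


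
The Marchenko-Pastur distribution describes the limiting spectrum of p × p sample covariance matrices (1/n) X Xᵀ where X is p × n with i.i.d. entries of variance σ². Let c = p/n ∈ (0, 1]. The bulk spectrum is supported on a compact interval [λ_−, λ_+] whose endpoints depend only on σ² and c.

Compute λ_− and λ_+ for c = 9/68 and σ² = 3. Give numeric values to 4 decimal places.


c = 9/68 = 0.132353; √c = 0.363803.
λ_− = σ² (1 − √c)² = 3 · (1 − 0.363803)² = 3 · (0.636197)² = 1.214238.
λ_+ = σ² (1 + √c)² = 3 · (1 + 0.363803)² = 3 · (1.363803)² = 5.579879.

Rounded to 4 decimal places: λ_− ≈ 1.2142, λ_+ ≈ 5.5799.


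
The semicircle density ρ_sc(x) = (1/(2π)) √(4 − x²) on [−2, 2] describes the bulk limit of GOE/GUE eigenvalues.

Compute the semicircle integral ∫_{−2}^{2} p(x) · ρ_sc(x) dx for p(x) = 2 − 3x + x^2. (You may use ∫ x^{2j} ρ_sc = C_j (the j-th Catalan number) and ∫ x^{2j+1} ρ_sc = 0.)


Write p(x) = Σ a_i x^i, split into monomials and integrate each against ρ_sc separately.
Using ∫ x^{2j} ρ_sc = C_j = (1/(j+1)) C(2j, j) (Catalan numbers) and ∫ x^{2j+1} ρ_sc = 0 (odd monomials vanish by symmetry):
  i = 0 (even): a_0 · C_{0} = 2 · 1 = 2
  i = 1 (odd): ∫ x^1 ρ_sc = 0 (vanishes)
  i = 2 (even): a_2 · C_{1} = 1 · 1 = 1

Summing the contributions: ∫_{−2}^{2} p(x) ρ_sc(x) dx = 2 + 1 = 3.


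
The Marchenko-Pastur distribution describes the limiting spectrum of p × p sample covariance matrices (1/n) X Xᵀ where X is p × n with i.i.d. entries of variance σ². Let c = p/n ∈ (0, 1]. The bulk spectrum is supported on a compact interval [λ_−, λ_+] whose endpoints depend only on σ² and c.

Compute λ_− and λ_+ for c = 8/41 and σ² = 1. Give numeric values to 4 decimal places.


c = 8/41 = 0.195122; √c = 0.441726.
λ_− = σ² (1 − √c)² = 1 · (1 − 0.441726)² = 1 · (0.558274)² = 0.311670.
λ_+ = σ² (1 + √c)² = 1 · (1 + 0.441726)² = 1 · (1.441726)² = 2.078574.

Rounded to 4 decimal places: λ_− ≈ 0.3117, λ_+ ≈ 2.0786.


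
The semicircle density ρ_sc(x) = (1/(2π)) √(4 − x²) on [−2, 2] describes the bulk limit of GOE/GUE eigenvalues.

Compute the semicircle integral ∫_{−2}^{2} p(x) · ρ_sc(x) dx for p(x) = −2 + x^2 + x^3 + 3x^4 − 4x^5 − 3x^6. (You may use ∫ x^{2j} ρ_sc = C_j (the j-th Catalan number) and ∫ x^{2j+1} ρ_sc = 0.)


Write p(x) = Σ a_i x^i, split into monomials and integrate each against ρ_sc separately.
Using ∫ x^{2j} ρ_sc = C_j = (1/(j+1)) C(2j, j) (Catalan numbers) and ∫ x^{2j+1} ρ_sc = 0 (odd monomials vanish by symmetry):
  i = 0 (even): a_0 · C_{0} = -2 · 1 = -2
  i = 2 (even): a_2 · C_{1} = 1 · 1 = 1
  i = 3 (odd): ∫ x^3 ρ_sc = 0 (vanishes)
  i = 4 (even): a_4 · C_{2} = 3 · 2 = 6
  i = 5 (odd): ∫ x^5 ρ_sc = 0 (vanishes)
  i = 6 (even): a_6 · C_{3} = -3 · 5 = -15

Summing the contributions: ∫_{−2}^{2} p(x) ρ_sc(x) dx = (-2) + 1 + 6 + (-15) = -10.


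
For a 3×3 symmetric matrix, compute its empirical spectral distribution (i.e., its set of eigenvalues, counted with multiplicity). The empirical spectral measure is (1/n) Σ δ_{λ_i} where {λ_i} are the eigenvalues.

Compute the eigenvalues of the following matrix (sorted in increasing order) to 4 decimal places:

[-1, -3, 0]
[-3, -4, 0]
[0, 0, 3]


Since M is real symmetric, all three eigenvalues are real; they are the roots of det(λI − M) = λ³ − (tr M) λ² + s λ − det M, where s is the sum of the principal 2×2 minors.
tr M = -1 + (-4) + 3 = -2.
s = ((-1)·(-4) − (-3)²) + ((-1)·3 − 0²) + ((-4)·3 − 0²) = -5 + (-3) + (-12) = -20.
det M (expand along row 1) = (-1)·(-12) − (-3)·(-9) + 0·0 = -15.
Characteristic polynomial: λ³ + 2λ² − 20λ + 15 = 0.
Substitute λ = y + (tr M)/3 = y − 0.666667 to remove the quadratic term: y³ + p·y + q = 0 with p = s − (tr M)²/3 = -21.333333 and q = −2(tr M)³/27 + (tr M)·s/3 − det M = 28.925926.
Three real roots ⇒ use the trigonometric (Viète) form: r = 2√(−p/3) = 5.333333, φ = arccos(3q/(p·r)) = arccos(-0.762695) = 2.438267 rad.
y_k = r·cos(φ/3 − 2πk/3) for k = 0, 1, 2 gives y = 3.666667, 1.520769, -5.187435.
λ_k = y_k − 0.666667 gives λ = 3.0000, 0.8541, -5.8541 (check: the sum is -2.0000 = tr M).

Eigenvalues sorted in increasing order: [-5.8541, 0.8541, 3.0000].


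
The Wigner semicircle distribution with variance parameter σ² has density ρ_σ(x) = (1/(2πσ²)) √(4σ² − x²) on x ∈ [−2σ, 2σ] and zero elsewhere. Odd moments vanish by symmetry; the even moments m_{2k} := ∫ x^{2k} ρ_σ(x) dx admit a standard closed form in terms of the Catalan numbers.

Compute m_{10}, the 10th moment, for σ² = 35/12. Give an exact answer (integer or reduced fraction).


By the scaled semicircle moment identity, m_{2k} = σ^{2k} · C_k with k = 5.
C_5 = (1/(k+1)) · C(2k, k) = (1/6) · C(10, 5) = (1/6) · 252 = 42.
σ^{2k} = (σ²)^k = (35/12)^5 = 52521875/248832.

Therefore m_{10} = σ^{10} · C_5 = (52521875/248832) · 42 = 367653125/41472.


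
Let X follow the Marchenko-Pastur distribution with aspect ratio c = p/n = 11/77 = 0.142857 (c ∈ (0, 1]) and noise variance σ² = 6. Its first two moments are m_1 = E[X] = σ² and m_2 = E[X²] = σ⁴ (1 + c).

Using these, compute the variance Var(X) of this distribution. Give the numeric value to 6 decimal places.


m_1 = E[X] = σ² = 6, so m_1² = 36.
m_2 = E[X²] = σ⁴ (1 + c) = 36 · (1 + 0.142857) = 36 · 1.142857 = 41.142857.
(Note m_2 − m_1² simplifies to c · σ⁴ = 0.142857 · 36.)

Var(X) = m_2 − m_1² = 41.142857 − 36 = 5.142857.


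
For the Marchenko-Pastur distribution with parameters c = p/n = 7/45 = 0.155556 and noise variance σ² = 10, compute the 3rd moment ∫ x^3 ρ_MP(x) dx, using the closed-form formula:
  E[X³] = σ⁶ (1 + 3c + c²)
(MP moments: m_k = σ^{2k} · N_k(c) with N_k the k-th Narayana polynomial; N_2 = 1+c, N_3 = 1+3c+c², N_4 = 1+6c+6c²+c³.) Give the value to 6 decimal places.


E[X³] = σ⁶ (1 + 3c + c²) (third MP moment). With σ² = 10 (so σ⁶ = 1000) and c = 7/45 = 0.155556: E[X³] = 1000 · (1 + 3·0.155556 + (0.155556)²) = 1000 · 1.490864.

So E[X^3] = 1490.864198.


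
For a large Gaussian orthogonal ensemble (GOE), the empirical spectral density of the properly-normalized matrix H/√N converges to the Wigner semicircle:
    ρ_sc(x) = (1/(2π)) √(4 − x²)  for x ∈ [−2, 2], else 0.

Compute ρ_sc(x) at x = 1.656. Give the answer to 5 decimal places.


ρ_sc(x) = (1/(2π)) √(4 − x²). With x = 1.656:
  4 − x² = 4 − (1.656)² = 4 − 2.742336 = 1.257664.
  √(4 − x²) = 1.121456.
  1/(2π) = 0.159155.
  ρ_sc(1.656) = 0.159155 · 1.121456 = 0.178485.

Rounded to 5 decimal places: ρ_sc(1.656) ≈ 0.17849.


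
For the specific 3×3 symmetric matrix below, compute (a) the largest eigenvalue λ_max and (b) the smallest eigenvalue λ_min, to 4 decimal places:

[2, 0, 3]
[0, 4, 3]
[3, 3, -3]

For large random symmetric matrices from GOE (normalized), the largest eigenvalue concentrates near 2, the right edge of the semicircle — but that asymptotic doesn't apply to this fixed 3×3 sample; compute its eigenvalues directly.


Since M is real symmetric, all three eigenvalues are real; they are the roots of det(λI − M) = λ³ − (tr M) λ² + s λ − det M, where s is the sum of the principal 2×2 minors.
tr M = 2 + 4 + (-3) = 3.
s = (2·4 − 0²) + (2·(-3) − 3²) + (4·(-3) − 3²) = 8 + (-15) + (-21) = -28.
det M (expand along row 1) = 2·(-21) − 0·(-9) + 3·(-12) = -78.
Characteristic polynomial: λ³ − 3λ² − 28λ + 78 = 0.
Substitute λ = y + (tr M)/3 = y + 1.000000 to remove the quadratic term: y³ + p·y + q = 0 with p = s − (tr M)²/3 = -31.000000 and q = −2(tr M)³/27 + (tr M)·s/3 − det M = 48.000000.
Three real roots ⇒ use the trigonometric (Viète) form: r = 2√(−p/3) = 6.429101, φ = arccos(3q/(p·r)) = arccos(-0.722521) = 2.378238 rad.
y_k = r·cos(φ/3 − 2πk/3) for k = 0, 1, 2 gives y = 4.512534, 1.709560, -6.222093.
λ_k = y_k + 1.000000 gives λ = 5.5125, 2.7096, -5.2221 (check: the sum is 3.0000 = tr M).

Hence λ_max = 5.5125 and λ_min = -5.2221.


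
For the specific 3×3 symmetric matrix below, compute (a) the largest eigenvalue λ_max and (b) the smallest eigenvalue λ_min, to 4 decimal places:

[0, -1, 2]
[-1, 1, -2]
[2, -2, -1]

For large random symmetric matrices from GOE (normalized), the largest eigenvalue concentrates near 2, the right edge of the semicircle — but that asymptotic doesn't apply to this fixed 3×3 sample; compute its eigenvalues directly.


Since M is real symmetric, all three eigenvalues are real; they are the roots of det(λI − M) = λ³ − (tr M) λ² + s λ − det M, where s is the sum of the principal 2×2 minors.
tr M = 0 + 1 + (-1) = 0.
s = (0·1 − (-1)²) + (0·(-1) − 2²) + (1·(-1) − (-2)²) = -1 + (-4) + (-5) = -10.
det M (expand along row 1) = 0·(-5) − (-1)·5 + 2·0 = 5.
Characteristic polynomial: λ³ − 10λ − 5 = 0.
Substitute λ = y + (tr M)/3 = y + 0.000000 to remove the quadratic term: y³ + p·y + q = 0 with p = s − (tr M)²/3 = -10.000000 and q = −2(tr M)³/27 + (tr M)·s/3 − det M = -5.000000.
Three real roots ⇒ use the trigonometric (Viète) form: r = 2√(−p/3) = 3.651484, φ = arccos(3q/(p·r)) = arccos(0.410792) = 1.147474 rad.
y_k = r·cos(φ/3 − 2πk/3) for k = 0, 1, 2 gives y = 3.387619, -0.513544, -2.874076.
λ_k = y_k + 0.000000 gives λ = 3.3876, -0.5135, -2.8741 (check: the sum is 0.0000 = tr M).

Hence λ_max = 3.3876 and λ_min = -2.8741.


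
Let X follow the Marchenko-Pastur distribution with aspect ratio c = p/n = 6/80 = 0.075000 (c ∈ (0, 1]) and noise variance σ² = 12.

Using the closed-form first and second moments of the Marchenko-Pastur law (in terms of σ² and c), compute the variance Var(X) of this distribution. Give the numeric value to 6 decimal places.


Recall the MP moments m_1 = E[X] = σ² and m_2 = E[X²] = σ⁴ (1 + c).
m_1 = E[X] = σ² = 12, so m_1² = 144.
m_2 = E[X²] = σ⁴ (1 + c) = 144 · (1 + 0.075000) = 144 · 1.075000 = 154.800000.
(Note m_2 − m_1² simplifies to c · σ⁴ = 0.075000 · 144.)

Var(X) = m_2 − m_1² = 154.800000 − 144 = 10.800000.


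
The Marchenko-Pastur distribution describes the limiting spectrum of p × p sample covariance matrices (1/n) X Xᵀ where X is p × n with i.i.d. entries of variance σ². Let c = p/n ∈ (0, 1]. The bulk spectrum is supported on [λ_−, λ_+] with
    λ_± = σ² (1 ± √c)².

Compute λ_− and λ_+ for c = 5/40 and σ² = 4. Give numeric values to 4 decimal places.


c = 5/40 = 0.125000; √c = 0.353553.
λ_− = σ² (1 − √c)² = 4 · (1 − 0.353553)² = 4 · (0.646447)² = 1.671573.
λ_+ = σ² (1 + √c)² = 4 · (1 + 0.353553)² = 4 · (1.353553)² = 7.328427.

Rounded to 4 decimal places: λ_− ≈ 1.6716, λ_+ ≈ 7.3284.


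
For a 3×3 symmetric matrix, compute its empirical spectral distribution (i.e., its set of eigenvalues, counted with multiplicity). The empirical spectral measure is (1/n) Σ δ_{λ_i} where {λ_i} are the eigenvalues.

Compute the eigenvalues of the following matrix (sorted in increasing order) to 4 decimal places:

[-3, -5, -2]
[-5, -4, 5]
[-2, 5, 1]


Since M is real symmetric, all three eigenvalues are real; they are the roots of det(λI − M) = λ³ − (tr M) λ² + s λ − det M, where s is the sum of the principal 2×2 minors.
tr M = -3 + (-4) + 1 = -6.
s = ((-3)·(-4) − (-5)²) + ((-3)·1 − (-2)²) + ((-4)·1 − 5²) = -13 + (-7) + (-29) = -49.
det M (expand along row 1) = (-3)·(-29) − (-5)·5 + (-2)·(-33) = 178.
Characteristic polynomial: λ³ + 6λ² − 49λ − 178 = 0.
Substitute λ = y + (tr M)/3 = y − 2.000000 to remove the quadratic term: y³ + p·y + q = 0 with p = s − (tr M)²/3 = -61.000000 and q = −2(tr M)³/27 + (tr M)·s/3 − det M = -64.000000.
Three real roots ⇒ use the trigonometric (Viète) form: r = 2√(−p/3) = 9.018500, φ = arccos(3q/(p·r)) = arccos(0.349009) = 1.214283 rad.
y_k = r·cos(φ/3 − 2πk/3) for k = 0, 1, 2 gives y = 8.289774, -1.069219, -7.220555.
λ_k = y_k − 2.000000 gives λ = 6.2898, -3.0692, -9.2206 (check: the sum is -6.0000 = tr M).

Eigenvalues sorted in increasing order: [-9.2206, -3.0692, 6.2898].


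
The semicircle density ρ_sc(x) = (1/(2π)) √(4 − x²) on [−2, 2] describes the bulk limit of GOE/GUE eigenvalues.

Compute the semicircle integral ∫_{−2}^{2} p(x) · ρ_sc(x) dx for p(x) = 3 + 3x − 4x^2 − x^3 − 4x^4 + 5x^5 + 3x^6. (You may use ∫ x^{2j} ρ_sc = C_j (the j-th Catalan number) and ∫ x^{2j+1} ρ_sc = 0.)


Write p(x) = Σ a_i x^i, split into monomials and integrate each against ρ_sc separately.
Using ∫ x^{2j} ρ_sc = C_j = (1/(j+1)) C(2j, j) (Catalan numbers) and ∫ x^{2j+1} ρ_sc = 0 (odd monomials vanish by symmetry):
  i = 0 (even): a_0 · C_{0} = 3 · 1 = 3
  i = 1 (odd): ∫ x^1 ρ_sc = 0 (vanishes)
  i = 2 (even): a_2 · C_{1} = -4 · 1 = -4
  i = 3 (odd): ∫ x^3 ρ_sc = 0 (vanishes)
  i = 4 (even): a_4 · C_{2} = -4 · 2 = -8
  i = 5 (odd): ∫ x^5 ρ_sc = 0 (vanishes)
  i = 6 (even): a_6 · C_{3} = 3 · 5 = 15

Summing the contributions: ∫_{−2}^{2} p(x) ρ_sc(x) dx = 3 + (-4) + (-8) + 15 = 6.


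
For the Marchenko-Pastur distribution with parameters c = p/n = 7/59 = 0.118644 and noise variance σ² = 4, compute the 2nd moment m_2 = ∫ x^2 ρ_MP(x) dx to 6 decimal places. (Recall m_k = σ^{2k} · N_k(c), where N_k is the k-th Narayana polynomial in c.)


E[X²] = σ⁴ (1 + c) (second MP moment). With σ² = 4 (so σ⁴ = 16) and c = 7/59 = 0.118644: E[X²] = 16 · (1 + 0.118644) = 16 · 1.118644.

So E[X^2] = 17.898305.


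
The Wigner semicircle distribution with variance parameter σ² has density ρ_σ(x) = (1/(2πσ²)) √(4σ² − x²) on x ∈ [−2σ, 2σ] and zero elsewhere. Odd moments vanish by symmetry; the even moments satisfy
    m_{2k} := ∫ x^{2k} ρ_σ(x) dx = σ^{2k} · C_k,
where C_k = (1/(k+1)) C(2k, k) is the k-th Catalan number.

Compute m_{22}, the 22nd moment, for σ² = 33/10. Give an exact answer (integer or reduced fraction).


By the scaled semicircle moment identity, m_{2k} = σ^{2k} · C_k with k = 11.
C_11 = (1/(k+1)) · C(2k, k) = (1/12) · C(22, 11) = (1/12) · 705432 = 58786.
σ^{2k} = (σ²)^k = (33/10)^11 = 50542106513726817/100000000000.

Therefore m_{22} = σ^{22} · C_11 = (50542106513726817/100000000000) · 58786 = 1485584136757972332081/50000000000.
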